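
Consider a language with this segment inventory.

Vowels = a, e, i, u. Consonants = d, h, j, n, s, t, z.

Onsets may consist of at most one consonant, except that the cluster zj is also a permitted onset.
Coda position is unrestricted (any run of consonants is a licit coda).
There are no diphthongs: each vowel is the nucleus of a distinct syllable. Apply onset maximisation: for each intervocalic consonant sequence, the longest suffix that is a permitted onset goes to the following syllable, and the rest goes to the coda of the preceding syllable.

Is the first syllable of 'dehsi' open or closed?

Nuclei (vowels): e, i → 2 syllables.
σ1/σ2 boundary: /hs/ — longest licit onset from the right is /s/, leaving /h/ as coda.
Result: deh.si.
Syllable 1 is /deh/ with coda /h/, so it is closed.

closed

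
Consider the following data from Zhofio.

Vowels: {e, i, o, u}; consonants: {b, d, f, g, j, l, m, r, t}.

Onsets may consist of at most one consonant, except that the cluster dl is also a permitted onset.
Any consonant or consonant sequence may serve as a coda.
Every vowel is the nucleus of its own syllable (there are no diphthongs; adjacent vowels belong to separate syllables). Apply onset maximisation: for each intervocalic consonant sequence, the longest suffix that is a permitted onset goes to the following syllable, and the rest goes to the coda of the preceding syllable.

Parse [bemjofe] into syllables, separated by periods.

bem.jo.fe

Nuclei (vowels): e, o, e → 3 syllables.
V1 /e/ – V2 /o/: cluster /mj/ — the longest permitted-onset suffix is /j/; onset = /j/, preceding coda = /m/.
V2 /o/ – V3 /e/: just /f/ — single C goes to the following onset.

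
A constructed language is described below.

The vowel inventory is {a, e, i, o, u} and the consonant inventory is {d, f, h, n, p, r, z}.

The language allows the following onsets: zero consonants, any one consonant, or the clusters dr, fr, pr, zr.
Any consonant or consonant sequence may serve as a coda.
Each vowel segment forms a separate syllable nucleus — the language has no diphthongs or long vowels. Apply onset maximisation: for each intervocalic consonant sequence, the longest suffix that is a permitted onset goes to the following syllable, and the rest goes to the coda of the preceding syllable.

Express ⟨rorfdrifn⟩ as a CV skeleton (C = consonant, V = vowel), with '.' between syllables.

CVCC.CCVCC

Vowels present: o, i; each is a nucleus, giving 2 syllables.
/o…i/ gap (V1→V2): /rfdr/ splits as /rf/ + /dr/ (/dr/ is the longest suffix that is a licit onset).
Result: rorf.drifn.
Mapping each syllable to C/V: /rorf/ → CVCC, /drifn/ → CCVCC.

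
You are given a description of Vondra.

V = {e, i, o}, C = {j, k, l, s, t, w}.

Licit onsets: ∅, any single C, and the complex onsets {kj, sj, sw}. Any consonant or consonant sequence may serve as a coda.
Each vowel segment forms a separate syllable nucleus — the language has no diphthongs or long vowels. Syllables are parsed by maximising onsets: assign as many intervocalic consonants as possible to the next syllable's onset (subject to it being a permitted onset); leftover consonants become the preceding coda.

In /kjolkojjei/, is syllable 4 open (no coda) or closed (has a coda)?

open

Nuclei (vowels): o, o, e, i → 4 syllables.
V1 /o/ – V2 /o/: /lk/ splits as /l/ + /k/ (/k/ is the longest suffix that is a licit onset).
V2 /o/ – V3 /e/: /jj/; trying suffixes from longest down, /j/ is the first permitted one, so coda /j/ | onset /j/.
V3 /e/ – V4 /i/: hiatus — the boundary sits between the two vowels.
Syllabification: kjol.koj.je.i.
Syllable 4 is /i/; it ends in its nucleus with no coda, so it is open.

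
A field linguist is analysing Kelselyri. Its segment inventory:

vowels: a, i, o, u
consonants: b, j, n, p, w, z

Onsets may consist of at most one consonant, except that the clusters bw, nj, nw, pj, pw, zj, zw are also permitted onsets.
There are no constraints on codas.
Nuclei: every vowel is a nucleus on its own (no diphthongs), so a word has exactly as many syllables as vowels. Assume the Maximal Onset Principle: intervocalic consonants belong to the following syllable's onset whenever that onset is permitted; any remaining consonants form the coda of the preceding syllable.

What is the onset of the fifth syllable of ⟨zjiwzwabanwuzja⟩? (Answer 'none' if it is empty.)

zj

Nuclei (vowels): i, a, a, u, a → 5 syllables.
/i…a/ gap (V1→V2): /wzw/ — longest licit onset from the right is /zw/, leaving /w/ as coda.
/a…a/ gap (V2→V3): /b/ → onset of the next syllable (single consonants are always licit onsets).
/a…u/ gap (V3→V4): cluster /nw/ — /nw/ is itself a permitted onset, so the whole cluster goes right; preceding coda = ∅.
/u…a/ gap (V4→V5): cluster /zj/ — /zj/ is itself a permitted onset, so the whole cluster goes right; preceding coda = ∅.
Result: zjiw.zwa.ba.nwu.zja.
Syllable 5 is /zja/: onset /zj/, nucleus /a/, coda ∅.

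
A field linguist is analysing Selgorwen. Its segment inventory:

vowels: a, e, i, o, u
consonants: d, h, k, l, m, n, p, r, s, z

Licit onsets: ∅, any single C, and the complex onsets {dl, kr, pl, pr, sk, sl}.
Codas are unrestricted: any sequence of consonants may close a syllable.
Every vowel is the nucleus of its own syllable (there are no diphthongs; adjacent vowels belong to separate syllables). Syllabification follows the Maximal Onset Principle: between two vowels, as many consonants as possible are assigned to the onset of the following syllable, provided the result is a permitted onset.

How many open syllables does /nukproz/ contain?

0

Nuclei (vowels): u, o → 2 syllables.
σ1/σ2 boundary: /kpr/; trying suffixes from longest down, /pr/ is the first permitted one, so coda /k/ | onset /pr/.
Putting it together: nuk.proz.
Classifying each syllable: /nuk/ (closed), /proz/ (closed).
Open syllables: 0.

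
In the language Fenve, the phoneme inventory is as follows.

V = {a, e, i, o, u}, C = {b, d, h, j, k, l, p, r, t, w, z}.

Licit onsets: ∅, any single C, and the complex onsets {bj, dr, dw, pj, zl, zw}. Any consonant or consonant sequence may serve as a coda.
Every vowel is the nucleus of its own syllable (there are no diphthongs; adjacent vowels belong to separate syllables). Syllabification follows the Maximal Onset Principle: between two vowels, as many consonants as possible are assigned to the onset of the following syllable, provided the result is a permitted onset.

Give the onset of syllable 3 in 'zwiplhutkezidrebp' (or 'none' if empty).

Nuclei (vowels): i, u, e, i, e → 5 syllables.
Between /i/ (V1) and /u/ (V2): /plh/ splits as /pl/ + /h/ (/h/ is the longest suffix that is a licit onset).
Between /u/ (V2) and /e/ (V3): /tk/ — longest licit onset from the right is /k/, leaving /t/ as coda.
Between /e/ (V3) and /i/ (V4): /z/ is a single consonant, so it becomes the next onset.
Between /i/ (V4) and /e/ (V5): /dr/ is a licit onset in full, so it all attaches to the next syllable.
So the parse is zwipl.hut.ke.zi.drebp.
Syllable 3 is /ke/: onset /k/, nucleus /e/, coda ∅.

k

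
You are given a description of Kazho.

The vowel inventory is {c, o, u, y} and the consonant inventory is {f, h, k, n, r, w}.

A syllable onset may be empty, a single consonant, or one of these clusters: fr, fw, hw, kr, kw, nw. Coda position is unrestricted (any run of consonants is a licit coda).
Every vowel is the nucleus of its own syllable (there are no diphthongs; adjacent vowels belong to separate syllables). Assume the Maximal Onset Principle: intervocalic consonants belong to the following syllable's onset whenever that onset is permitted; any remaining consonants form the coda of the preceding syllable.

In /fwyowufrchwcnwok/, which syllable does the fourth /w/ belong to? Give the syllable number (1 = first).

6

Vowels present: y, o, u, c, c, o; each is a nucleus, giving 6 syllables.
σ1/σ2 boundary: no consonants, so the boundary falls immediately after /y/.
σ2/σ3 boundary: /w/ is a single consonant, so it becomes the next onset.
σ3/σ4 boundary: /fr/ is a licit onset in full, so it all attaches to the next syllable.
σ4/σ5 boundary: cluster /hw/ — /hw/ is itself a permitted onset, so the whole cluster goes right; preceding coda = ∅.
σ5/σ6 boundary: /nw/ is a licit onset in full, so it all attaches to the next syllable.
So the parse is fwy.o.wu.frc.hwc.nwok.
The fourth /w/ is in the onset of syllable 6 (/nwok/).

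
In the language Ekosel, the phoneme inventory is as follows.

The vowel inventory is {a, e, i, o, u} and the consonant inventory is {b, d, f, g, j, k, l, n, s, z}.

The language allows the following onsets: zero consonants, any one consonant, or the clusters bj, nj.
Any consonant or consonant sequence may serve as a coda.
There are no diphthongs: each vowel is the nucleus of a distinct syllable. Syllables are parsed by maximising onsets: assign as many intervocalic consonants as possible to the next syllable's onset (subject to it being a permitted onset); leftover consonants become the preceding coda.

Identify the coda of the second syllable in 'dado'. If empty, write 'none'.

The vowels are a, o — 2 nuclei, so 2 syllables.
V1 /a/ – V2 /o/: just /d/ — single C goes to the following onset.
Result: da.do.
Syllable 2 is /do/: onset /d/, nucleus /o/, coda ∅.

none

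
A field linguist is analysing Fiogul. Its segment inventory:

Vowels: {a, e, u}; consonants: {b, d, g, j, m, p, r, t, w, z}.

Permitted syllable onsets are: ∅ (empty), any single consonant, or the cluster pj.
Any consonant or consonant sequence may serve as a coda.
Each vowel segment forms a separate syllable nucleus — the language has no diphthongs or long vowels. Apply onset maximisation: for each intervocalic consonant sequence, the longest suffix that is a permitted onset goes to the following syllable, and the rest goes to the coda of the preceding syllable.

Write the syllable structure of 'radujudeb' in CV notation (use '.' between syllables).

Nuclei (vowels): a, u, u, e → 4 syllables.
σ1/σ2 boundary: just /d/ — single C goes to the following onset.
σ2/σ3 boundary: just /j/ — single C goes to the following onset.
σ3/σ4 boundary: /d/ → onset of the next syllable (single consonants are always licit onsets).
Syllabification: ra.du.ju.deb.
Mapping each syllable to C/V: /ra/ → CV, /du/ → CV, /ju/ → CV, /deb/ → CVC.

CV.CV.CV.CVC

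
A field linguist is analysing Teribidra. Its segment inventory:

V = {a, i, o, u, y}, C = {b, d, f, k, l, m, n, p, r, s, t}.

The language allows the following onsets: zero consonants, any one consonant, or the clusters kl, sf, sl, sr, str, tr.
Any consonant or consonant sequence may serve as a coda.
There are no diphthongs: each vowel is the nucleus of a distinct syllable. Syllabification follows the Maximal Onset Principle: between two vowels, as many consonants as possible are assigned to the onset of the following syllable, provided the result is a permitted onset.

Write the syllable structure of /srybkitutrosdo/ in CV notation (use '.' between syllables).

Nuclei (vowels): y, i, u, o, o → 5 syllables.
V1 /y/ – V2 /i/: /bk/ splits as /b/ + /k/ (/k/ is the longest suffix that is a licit onset).
V2 /i/ – V3 /u/: /t/ is a single consonant, so it becomes the next onset.
V3 /u/ – V4 /o/: /tr/ — entire cluster is a permitted onset → onset /tr/, coda ∅.
V4 /o/ – V5 /o/: /sd/ splits as /s/ + /d/ (/d/ is the longest suffix that is a licit onset).
Putting it together: sryb.ki.tu.tros.do.
Mapping each syllable to C/V: /sryb/ → CCVC, /ki/ → CV, /tu/ → CV, /tros/ → CCVC, /do/ → CV.

CCVC.CV.CV.CCVC.CV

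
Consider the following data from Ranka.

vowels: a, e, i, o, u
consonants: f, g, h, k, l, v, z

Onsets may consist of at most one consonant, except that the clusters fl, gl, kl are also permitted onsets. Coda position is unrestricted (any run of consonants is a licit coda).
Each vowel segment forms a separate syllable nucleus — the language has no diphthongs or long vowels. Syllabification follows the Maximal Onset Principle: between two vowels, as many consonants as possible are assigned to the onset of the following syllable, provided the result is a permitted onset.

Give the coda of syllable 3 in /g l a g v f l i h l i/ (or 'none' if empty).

Nuclei (vowels): a, i, i → 3 syllables.
V1 /a/ – V2 /i/: /gvfl/ — longest licit onset from the right is /fl/, leaving /gv/ as coda.
V2 /i/ – V3 /i/: /hl/; trying suffixes from longest down, /l/ is the first permitted one, so coda /h/ | onset /l/.
Syllabification: glagv.flih.li.
Syllable 3 is /li/: onset /l/, nucleus /i/, coda ∅.

none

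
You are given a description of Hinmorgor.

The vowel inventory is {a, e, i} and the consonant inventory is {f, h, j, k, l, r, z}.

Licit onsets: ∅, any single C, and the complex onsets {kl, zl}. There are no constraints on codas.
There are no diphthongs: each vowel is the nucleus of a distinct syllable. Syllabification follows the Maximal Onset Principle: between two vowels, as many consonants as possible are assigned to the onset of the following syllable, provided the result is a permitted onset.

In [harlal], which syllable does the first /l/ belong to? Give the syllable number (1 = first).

The vowels are a, a — 2 nuclei, so 2 syllables.
/a…a/ gap (V1→V2): /rl/ — longest licit onset from the right is /l/, leaving /r/ as coda.
Result: har.lal.
The first /l/ is in the onset of syllable 2 (/lal/).

2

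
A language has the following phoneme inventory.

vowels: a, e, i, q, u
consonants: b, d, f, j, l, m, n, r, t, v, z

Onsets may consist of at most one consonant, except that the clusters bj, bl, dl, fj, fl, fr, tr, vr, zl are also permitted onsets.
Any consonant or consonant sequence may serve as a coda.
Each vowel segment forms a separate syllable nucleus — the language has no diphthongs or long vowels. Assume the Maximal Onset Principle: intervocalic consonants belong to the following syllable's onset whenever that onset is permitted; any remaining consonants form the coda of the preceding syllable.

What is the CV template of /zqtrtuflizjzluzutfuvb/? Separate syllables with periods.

CVCC.CV.CCVCC.CCV.CVC.CVCC

Nuclei (vowels): q, u, i, u, u, u → 6 syllables.
σ1/σ2 boundary: /trt/; trying suffixes from longest down, /t/ is the first permitted one, so coda /tr/ | onset /t/.
σ2/σ3 boundary: /fl/ is a licit onset in full, so it all attaches to the next syllable.
σ3/σ4 boundary: /zjzl/ — longest licit onset from the right is /zl/, leaving /zj/ as coda.
σ4/σ5 boundary: /z/ → onset of the next syllable (single consonants are always licit onsets).
σ5/σ6 boundary: /tf/; trying suffixes from longest down, /f/ is the first permitted one, so coda /t/ | onset /f/.
So the parse is zqtr.tu.flizj.zlu.zut.fuvb.
Mapping each syllable to C/V: /zqtr/ → CVCC, /tu/ → CV, /flizj/ → CCVCC, /zlu/ → CCV, /zut/ → CVC, /fuvb/ → CVCC.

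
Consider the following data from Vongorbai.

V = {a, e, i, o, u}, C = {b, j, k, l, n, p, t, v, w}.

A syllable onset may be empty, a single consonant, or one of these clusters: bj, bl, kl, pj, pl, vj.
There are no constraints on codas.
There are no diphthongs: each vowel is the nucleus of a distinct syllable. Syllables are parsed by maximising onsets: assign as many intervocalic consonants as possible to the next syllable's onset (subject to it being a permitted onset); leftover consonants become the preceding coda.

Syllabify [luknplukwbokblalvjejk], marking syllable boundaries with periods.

Vowels present: u, u, o, a, e; each is a nucleus, giving 5 syllables.
V1 /u/ – V2 /u/: /knpl/; trying suffixes from longest down, /pl/ is the first permitted one, so coda /kn/ | onset /pl/.
V2 /u/ – V3 /o/: cluster /kwb/ — the longest permitted-onset suffix is /b/; onset = /b/, preceding coda = /kw/.
V3 /o/ – V4 /a/: /kbl/ — longest licit onset from the right is /bl/, leaving /k/ as coda.
V4 /a/ – V5 /e/: cluster /lvj/ — the longest permitted-onset suffix is /vj/; onset = /vj/, preceding coda = /l/.

lukn.plukw.bok.blal.vjejk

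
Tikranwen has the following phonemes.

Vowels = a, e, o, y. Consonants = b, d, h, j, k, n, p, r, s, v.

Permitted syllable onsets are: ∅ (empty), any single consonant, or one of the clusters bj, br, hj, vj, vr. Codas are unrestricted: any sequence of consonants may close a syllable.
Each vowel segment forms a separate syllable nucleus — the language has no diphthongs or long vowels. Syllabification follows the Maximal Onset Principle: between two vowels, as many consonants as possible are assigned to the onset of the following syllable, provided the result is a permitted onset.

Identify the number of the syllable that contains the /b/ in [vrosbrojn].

The vowels are o, o — 2 nuclei, so 2 syllables.
/o…o/ gap (V1→V2): /sbr/ — longest licit onset from the right is /br/, leaving /s/ as coda.
Result: vros.brojn.
The /b/ is in the onset of syllable 2 (/brojn/).

2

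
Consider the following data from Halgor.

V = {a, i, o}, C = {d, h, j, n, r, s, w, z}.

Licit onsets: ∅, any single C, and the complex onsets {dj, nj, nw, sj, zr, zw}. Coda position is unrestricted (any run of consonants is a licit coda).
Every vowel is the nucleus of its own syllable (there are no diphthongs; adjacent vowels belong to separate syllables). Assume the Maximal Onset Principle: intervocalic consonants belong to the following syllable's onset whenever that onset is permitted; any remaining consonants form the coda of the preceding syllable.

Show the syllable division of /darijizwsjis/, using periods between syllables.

Nuclei (vowels): a, i, i, i → 4 syllables.
σ1/σ2 boundary: just /r/ — single C goes to the following onset.
σ2/σ3 boundary: just /j/ — single C goes to the following onset.
σ3/σ4 boundary: /zwsj/ — longest licit onset from the right is /sj/, leaving /zw/ as coda.

da.ri.jizw.sjis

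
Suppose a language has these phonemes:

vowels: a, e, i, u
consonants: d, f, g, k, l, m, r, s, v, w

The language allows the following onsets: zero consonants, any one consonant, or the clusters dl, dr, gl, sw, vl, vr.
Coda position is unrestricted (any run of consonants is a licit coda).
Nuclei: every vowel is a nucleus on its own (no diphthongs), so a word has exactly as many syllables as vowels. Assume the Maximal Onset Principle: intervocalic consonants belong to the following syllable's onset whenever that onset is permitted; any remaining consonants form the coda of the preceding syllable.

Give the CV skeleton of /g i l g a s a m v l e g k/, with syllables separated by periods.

Nuclei (vowels): i, a, a, e → 4 syllables.
σ1/σ2 boundary: /lg/ — longest licit onset from the right is /g/, leaving /l/ as coda.
σ2/σ3 boundary: /s/ → onset of the next syllable (single consonants are always licit onsets).
σ3/σ4 boundary: cluster /mvl/ — the longest permitted-onset suffix is /vl/; onset = /vl/, preceding coda = /m/.
So the parse is gil.ga.sam.vlegk.
Mapping each syllable to C/V: /gil/ → CVC, /ga/ → CV, /sam/ → CVC, /vlegk/ → CCVCC.

CVC.CV.CVC.CCVCC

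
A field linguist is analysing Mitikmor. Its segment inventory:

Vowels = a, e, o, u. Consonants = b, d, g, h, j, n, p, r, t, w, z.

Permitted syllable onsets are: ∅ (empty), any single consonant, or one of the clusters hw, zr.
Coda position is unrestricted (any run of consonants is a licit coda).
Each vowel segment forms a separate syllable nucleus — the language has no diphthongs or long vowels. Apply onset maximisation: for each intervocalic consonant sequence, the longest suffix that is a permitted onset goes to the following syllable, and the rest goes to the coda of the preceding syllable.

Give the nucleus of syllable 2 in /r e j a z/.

a

The vowels are e, a — 2 nuclei, so 2 syllables.
The second nucleus (vowel 2 from the left) is /a/.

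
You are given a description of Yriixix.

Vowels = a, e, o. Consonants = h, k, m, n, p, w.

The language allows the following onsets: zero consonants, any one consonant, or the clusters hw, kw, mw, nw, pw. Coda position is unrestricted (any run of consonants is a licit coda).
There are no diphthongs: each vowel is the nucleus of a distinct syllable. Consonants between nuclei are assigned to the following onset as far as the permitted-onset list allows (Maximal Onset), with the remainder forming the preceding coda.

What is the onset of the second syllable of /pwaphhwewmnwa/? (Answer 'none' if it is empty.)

Vowels present: a, e, a; each is a nucleus, giving 3 syllables.
Between /a/ (V1) and /e/ (V2): /phhw/ — longest licit onset from the right is /hw/, leaving /ph/ as coda.
Between /e/ (V2) and /a/ (V3): /wmnw/; trying suffixes from longest down, /nw/ is the first permitted one, so coda /wm/ | onset /nw/.
Putting it together: pwaph.hwewm.nwa.
Syllable 2 is /hwewm/: onset /hw/, nucleus /e/, coda /wm/.

hw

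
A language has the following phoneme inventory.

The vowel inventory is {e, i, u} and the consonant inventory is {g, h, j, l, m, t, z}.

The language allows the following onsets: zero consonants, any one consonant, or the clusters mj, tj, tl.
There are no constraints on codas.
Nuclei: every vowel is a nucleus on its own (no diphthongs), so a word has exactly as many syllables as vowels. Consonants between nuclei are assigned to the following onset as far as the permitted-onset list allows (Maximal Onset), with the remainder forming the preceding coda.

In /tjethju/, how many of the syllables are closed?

1

The vowels are e, u — 2 nuclei, so 2 syllables.
Between /e/ (V1) and /u/ (V2): /thj/ splits as /th/ + /j/ (/j/ is the longest suffix that is a licit onset).
Result: tjeth.ju.
Classifying each syllable: /tjeth/ (closed), /ju/ (open).
Closed syllables: 1.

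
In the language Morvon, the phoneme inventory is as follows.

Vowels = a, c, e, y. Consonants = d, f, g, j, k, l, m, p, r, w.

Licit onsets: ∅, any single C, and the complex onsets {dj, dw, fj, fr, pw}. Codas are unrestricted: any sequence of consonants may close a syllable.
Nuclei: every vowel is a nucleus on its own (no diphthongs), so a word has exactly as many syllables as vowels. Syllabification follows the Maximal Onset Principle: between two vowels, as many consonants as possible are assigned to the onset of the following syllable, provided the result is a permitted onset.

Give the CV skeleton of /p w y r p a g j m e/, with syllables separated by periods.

CCVC.CVCC.CV

Nuclei (vowels): y, a, e → 3 syllables.
Between /y/ (V1) and /a/ (V2): /rp/ splits as /r/ + /p/ (/p/ is the longest suffix that is a licit onset).
Between /a/ (V2) and /e/ (V3): /gjm/ splits as /gj/ + /m/ (/m/ is the longest suffix that is a licit onset).
So the parse is pwyr.pagj.me.
Mapping each syllable to C/V: /pwyr/ → CCVC, /pagj/ → CVCC, /me/ → CV.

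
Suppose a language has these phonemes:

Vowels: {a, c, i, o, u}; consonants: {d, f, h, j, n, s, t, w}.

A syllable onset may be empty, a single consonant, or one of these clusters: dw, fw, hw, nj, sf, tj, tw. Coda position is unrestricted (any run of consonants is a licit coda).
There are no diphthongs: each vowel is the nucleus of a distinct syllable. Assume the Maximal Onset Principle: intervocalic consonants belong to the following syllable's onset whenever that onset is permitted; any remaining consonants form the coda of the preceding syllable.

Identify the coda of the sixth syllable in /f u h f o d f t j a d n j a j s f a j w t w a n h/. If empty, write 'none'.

Nuclei (vowels): u, o, a, a, a, a → 6 syllables.
/u…o/ gap (V1→V2): cluster /hf/ — the longest permitted-onset suffix is /f/; onset = /f/, preceding coda = /h/.
/o…a/ gap (V2→V3): cluster /dftj/ — the longest permitted-onset suffix is /tj/; onset = /tj/, preceding coda = /df/.
/a…a/ gap (V3→V4): /dnj/ — longest licit onset from the right is /nj/, leaving /d/ as coda.
/a…a/ gap (V4→V5): /jsf/ — longest licit onset from the right is /sf/, leaving /j/ as coda.
/a…a/ gap (V5→V6): /jwtw/ splits as /jw/ + /tw/ (/tw/ is the longest suffix that is a licit onset).
Putting it together: fuh.fodf.tjad.njaj.sfajw.twanh.
Syllable 6 is /twanh/: onset /tw/, nucleus /a/, coda /nh/.

nh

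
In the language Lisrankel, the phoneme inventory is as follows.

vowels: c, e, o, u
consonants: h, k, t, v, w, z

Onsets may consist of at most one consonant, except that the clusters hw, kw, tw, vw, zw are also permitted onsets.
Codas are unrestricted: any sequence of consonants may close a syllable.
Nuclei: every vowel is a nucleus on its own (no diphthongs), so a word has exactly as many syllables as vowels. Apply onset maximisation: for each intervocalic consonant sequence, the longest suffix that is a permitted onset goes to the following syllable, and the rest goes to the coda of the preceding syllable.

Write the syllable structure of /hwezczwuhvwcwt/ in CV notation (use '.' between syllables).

CCV.CV.CCVC.CCVCC

Vowels present: e, c, u, c; each is a nucleus, giving 4 syllables.
Between /e/ (V1) and /c/ (V2): just /z/ — single C goes to the following onset.
Between /c/ (V2) and /u/ (V3): /zw/ — entire cluster is a permitted onset → onset /zw/, coda ∅.
Between /u/ (V3) and /c/ (V4): /hvw/; trying suffixes from longest down, /vw/ is the first permitted one, so coda /h/ | onset /vw/.
Putting it together: hwe.zc.zwuh.vwcwt.
Mapping each syllable to C/V: /hwe/ → CCV, /zc/ → CV, /zwuh/ → CCVC, /vwcwt/ → CCVCC.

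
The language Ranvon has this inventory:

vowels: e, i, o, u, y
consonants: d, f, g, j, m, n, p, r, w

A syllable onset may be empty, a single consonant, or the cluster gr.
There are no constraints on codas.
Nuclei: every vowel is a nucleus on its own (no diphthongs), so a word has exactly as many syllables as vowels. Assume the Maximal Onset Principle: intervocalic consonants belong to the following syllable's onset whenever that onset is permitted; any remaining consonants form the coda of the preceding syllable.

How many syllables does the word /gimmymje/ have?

3

Nuclei (vowels): i, y, e → 3 syllables.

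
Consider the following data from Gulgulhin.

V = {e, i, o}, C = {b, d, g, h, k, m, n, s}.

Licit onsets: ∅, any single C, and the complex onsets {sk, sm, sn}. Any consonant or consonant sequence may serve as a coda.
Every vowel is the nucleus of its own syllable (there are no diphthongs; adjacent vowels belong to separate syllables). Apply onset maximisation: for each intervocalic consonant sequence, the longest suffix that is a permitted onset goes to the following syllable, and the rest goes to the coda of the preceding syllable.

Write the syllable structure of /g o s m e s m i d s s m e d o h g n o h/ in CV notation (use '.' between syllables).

CV.CCV.CCVCC.CCV.CVCC.CVC

The vowels are o, e, i, e, o, o — 6 nuclei, so 6 syllables.
σ1/σ2 boundary: cluster /sm/ — /sm/ is itself a permitted onset, so the whole cluster goes right; preceding coda = ∅.
σ2/σ3 boundary: cluster /sm/ — /sm/ is itself a permitted onset, so the whole cluster goes right; preceding coda = ∅.
σ3/σ4 boundary: /dssm/; trying suffixes from longest down, /sm/ is the first permitted one, so coda /ds/ | onset /sm/.
σ4/σ5 boundary: /d/ is a single consonant, so it becomes the next onset.
σ5/σ6 boundary: /hgn/ — longest licit onset from the right is /n/, leaving /hg/ as coda.
Putting it together: go.sme.smids.sme.dohg.noh.
Mapping each syllable to C/V: /go/ → CV, /sme/ → CCV, /smids/ → CCVCC, /sme/ → CCV, /dohg/ → CVCC, /noh/ → CVC.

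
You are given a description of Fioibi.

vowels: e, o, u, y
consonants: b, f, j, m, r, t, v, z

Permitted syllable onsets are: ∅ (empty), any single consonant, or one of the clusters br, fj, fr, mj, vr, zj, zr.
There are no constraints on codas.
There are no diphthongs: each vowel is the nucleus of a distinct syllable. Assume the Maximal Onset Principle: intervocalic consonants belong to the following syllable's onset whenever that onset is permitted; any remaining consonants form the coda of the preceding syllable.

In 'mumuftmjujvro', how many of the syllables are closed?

The vowels are u, u, u, o — 4 nuclei, so 4 syllables.
/u…u/ gap (V1→V2): /m/ is a single consonant, so it becomes the next onset.
/u…u/ gap (V2→V3): cluster /ftmj/ — the longest permitted-onset suffix is /mj/; onset = /mj/, preceding coda = /ft/.
/u…o/ gap (V3→V4): /jvr/; trying suffixes from longest down, /vr/ is the first permitted one, so coda /j/ | onset /vr/.
So the parse is mu.muft.mjuj.vro.
Classifying each syllable: /mu/ (open), /muft/ (closed), /mjuj/ (closed), /vro/ (open).
Closed syllables: 2.

2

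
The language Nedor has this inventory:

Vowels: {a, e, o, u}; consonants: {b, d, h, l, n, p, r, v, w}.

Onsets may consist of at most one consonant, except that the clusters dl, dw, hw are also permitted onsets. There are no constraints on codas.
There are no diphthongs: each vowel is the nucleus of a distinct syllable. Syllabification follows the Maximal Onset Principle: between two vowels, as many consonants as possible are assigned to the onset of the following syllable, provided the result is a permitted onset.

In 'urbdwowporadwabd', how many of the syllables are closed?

Vowels present: u, o, o, a, a; each is a nucleus, giving 5 syllables.
σ1/σ2 boundary: /rbdw/ splits as /rb/ + /dw/ (/dw/ is the longest suffix that is a licit onset).
σ2/σ3 boundary: cluster /wp/ — the longest permitted-onset suffix is /p/; onset = /p/, preceding coda = /w/.
σ3/σ4 boundary: /r/ → onset of the next syllable (single consonants are always licit onsets).
σ4/σ5 boundary: cluster /dw/ — /dw/ is itself a permitted onset, so the whole cluster goes right; preceding coda = ∅.
Syllabification: urb.dwow.po.ra.dwabd.
Classifying each syllable: /urb/ (closed), /dwow/ (closed), /po/ (open), /ra/ (open), /dwabd/ (closed).
Closed syllables: 3.

3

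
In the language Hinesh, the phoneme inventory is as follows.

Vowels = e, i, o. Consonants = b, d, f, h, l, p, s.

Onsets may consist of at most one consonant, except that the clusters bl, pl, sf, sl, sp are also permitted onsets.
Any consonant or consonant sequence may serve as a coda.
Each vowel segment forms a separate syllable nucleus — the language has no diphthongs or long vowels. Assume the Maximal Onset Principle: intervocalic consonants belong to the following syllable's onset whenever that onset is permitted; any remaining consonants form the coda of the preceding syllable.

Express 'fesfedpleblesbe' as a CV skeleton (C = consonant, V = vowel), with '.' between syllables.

CV.CCVC.CCV.CCVC.CV

The vowels are e, e, e, e, e — 5 nuclei, so 5 syllables.
Between /e/ (V1) and /e/ (V2): /sf/ — entire cluster is a permitted onset → onset /sf/, coda ∅.
Between /e/ (V2) and /e/ (V3): /dpl/ — longest licit onset from the right is /pl/, leaving /d/ as coda.
Between /e/ (V3) and /e/ (V4): /bl/ is a licit onset in full, so it all attaches to the next syllable.
Between /e/ (V4) and /e/ (V5): cluster /sb/ — the longest permitted-onset suffix is /b/; onset = /b/, preceding coda = /s/.
So the parse is fe.sfed.ple.bles.be.
Mapping each syllable to C/V: /fe/ → CV, /sfed/ → CCVC, /ple/ → CCV, /bles/ → CCVC, /be/ → CV.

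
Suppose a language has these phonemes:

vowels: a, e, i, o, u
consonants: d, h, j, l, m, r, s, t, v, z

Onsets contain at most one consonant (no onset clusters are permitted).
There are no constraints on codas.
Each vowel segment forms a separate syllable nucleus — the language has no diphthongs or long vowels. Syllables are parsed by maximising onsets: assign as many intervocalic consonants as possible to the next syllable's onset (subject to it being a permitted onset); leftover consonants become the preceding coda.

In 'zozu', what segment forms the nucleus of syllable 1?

The vowels are o, u — 2 nuclei, so 2 syllables.
The first nucleus (vowel 1 from the left) is /o/.

o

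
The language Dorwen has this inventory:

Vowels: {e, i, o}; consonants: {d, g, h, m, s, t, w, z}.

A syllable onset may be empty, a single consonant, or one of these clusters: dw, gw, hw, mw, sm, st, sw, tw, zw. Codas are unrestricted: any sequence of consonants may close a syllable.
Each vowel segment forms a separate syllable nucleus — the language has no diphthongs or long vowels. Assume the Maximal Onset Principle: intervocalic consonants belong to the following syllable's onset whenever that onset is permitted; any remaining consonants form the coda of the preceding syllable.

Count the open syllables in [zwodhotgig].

The vowels are o, o, i — 3 nuclei, so 3 syllables.
V1 /o/ – V2 /o/: cluster /dh/ — the longest permitted-onset suffix is /h/; onset = /h/, preceding coda = /d/.
V2 /o/ – V3 /i/: /tg/ — longest licit onset from the right is /g/, leaving /t/ as coda.
Syllabification: zwod.hot.gig.
Classifying each syllable: /zwod/ (closed), /hot/ (closed), /gig/ (closed).
Open syllables: 0.

0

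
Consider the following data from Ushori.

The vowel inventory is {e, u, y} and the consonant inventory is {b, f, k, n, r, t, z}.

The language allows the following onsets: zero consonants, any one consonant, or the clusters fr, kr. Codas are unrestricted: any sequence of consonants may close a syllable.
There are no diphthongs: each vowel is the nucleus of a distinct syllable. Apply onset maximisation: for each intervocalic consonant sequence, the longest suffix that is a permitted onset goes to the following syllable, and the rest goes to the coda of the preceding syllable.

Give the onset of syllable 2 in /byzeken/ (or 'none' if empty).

Vowels present: y, e, e; each is a nucleus, giving 3 syllables.
σ1/σ2 boundary: just /z/ — single C goes to the following onset.
σ2/σ3 boundary: /k/ is a single consonant, so it becomes the next onset.
Syllabification: by.ze.ken.
Syllable 2 is /ze/: onset /z/, nucleus /e/, coda ∅.

z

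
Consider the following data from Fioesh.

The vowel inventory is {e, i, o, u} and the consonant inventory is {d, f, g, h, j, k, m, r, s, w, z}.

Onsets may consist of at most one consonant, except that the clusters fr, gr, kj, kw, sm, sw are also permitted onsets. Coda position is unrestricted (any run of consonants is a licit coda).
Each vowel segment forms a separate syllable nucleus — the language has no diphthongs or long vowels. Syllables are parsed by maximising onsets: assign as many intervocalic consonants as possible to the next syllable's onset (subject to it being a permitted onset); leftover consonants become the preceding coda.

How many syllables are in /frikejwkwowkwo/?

Nuclei (vowels): i, e, o, o → 4 syllables.

4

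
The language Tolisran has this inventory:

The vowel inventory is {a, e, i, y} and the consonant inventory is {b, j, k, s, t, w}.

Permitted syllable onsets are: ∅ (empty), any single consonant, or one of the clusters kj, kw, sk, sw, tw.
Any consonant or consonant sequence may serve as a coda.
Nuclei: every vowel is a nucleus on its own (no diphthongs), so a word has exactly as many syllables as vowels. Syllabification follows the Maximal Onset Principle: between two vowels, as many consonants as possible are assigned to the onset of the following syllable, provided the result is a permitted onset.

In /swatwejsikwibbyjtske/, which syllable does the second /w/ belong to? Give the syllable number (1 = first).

2

Vowels present: a, e, i, i, y, e; each is a nucleus, giving 6 syllables.
Between /a/ (V1) and /e/ (V2): /tw/ — entire cluster is a permitted onset → onset /tw/, coda ∅.
Between /e/ (V2) and /i/ (V3): /js/ — longest licit onset from the right is /s/, leaving /j/ as coda.
Between /i/ (V3) and /i/ (V4): /kw/ — entire cluster is a permitted onset → onset /kw/, coda ∅.
Between /i/ (V4) and /y/ (V5): /bb/ — longest licit onset from the right is /b/, leaving /b/ as coda.
Between /y/ (V5) and /e/ (V6): /jtsk/ — longest licit onset from the right is /sk/, leaving /jt/ as coda.
So the parse is swa.twej.si.kwib.byjt.ske.
The second /w/ is in the onset of syllable 2 (/twej/).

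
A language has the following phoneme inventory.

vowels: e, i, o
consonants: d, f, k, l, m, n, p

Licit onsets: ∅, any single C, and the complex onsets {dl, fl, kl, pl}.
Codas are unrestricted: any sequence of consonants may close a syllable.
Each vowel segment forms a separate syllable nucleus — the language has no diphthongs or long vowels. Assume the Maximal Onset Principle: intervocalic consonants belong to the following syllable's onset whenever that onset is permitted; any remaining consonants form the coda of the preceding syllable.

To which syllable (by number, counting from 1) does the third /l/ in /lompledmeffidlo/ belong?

Vowels present: o, e, e, i, o; each is a nucleus, giving 5 syllables.
Between /o/ (V1) and /e/ (V2): /mpl/; trying suffixes from longest down, /pl/ is the first permitted one, so coda /m/ | onset /pl/.
Between /e/ (V2) and /e/ (V3): /dm/ splits as /d/ + /m/ (/m/ is the longest suffix that is a licit onset).
Between /e/ (V3) and /i/ (V4): cluster /ff/ — the longest permitted-onset suffix is /f/; onset = /f/, preceding coda = /f/.
Between /i/ (V4) and /o/ (V5): cluster /dl/ — /dl/ is itself a permitted onset, so the whole cluster goes right; preceding coda = ∅.
Syllabification: lom.pled.mef.fi.dlo.
The third /l/ is in the onset of syllable 5 (/dlo/).

5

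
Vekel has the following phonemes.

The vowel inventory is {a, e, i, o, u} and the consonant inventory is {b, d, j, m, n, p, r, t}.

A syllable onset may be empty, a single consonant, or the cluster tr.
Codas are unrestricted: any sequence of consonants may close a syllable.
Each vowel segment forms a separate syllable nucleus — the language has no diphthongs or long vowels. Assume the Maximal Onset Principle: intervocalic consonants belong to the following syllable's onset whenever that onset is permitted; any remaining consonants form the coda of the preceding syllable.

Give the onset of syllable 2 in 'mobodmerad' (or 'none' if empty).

b

The vowels are o, o, e, a — 4 nuclei, so 4 syllables.
Between /o/ (V1) and /o/ (V2): just /b/ — single C goes to the following onset.
Between /o/ (V2) and /e/ (V3): cluster /dm/ — the longest permitted-onset suffix is /m/; onset = /m/, preceding coda = /d/.
Between /e/ (V3) and /a/ (V4): just /r/ — single C goes to the following onset.
Syllabification: mo.bod.me.rad.
Syllable 2 is /bod/: onset /b/, nucleus /o/, coda /d/.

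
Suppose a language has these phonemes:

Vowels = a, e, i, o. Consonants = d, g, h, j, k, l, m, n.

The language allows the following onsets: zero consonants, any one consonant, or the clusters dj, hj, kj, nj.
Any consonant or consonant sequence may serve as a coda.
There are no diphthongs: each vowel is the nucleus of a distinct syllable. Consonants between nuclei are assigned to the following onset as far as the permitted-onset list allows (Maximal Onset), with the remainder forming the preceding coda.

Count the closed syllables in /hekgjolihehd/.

2

Nuclei (vowels): e, o, i, e → 4 syllables.
/e…o/ gap (V1→V2): /kgj/; trying suffixes from longest down, /j/ is the first permitted one, so coda /kg/ | onset /j/.
/o…i/ gap (V2→V3): /l/ → onset of the next syllable (single consonants are always licit onsets).
/i…e/ gap (V3→V4): just /h/ — single C goes to the following onset.
So the parse is hekg.jo.li.hehd.
Classifying each syllable: /hekg/ (closed), /jo/ (open), /li/ (open), /hehd/ (closed).
Closed syllables: 2.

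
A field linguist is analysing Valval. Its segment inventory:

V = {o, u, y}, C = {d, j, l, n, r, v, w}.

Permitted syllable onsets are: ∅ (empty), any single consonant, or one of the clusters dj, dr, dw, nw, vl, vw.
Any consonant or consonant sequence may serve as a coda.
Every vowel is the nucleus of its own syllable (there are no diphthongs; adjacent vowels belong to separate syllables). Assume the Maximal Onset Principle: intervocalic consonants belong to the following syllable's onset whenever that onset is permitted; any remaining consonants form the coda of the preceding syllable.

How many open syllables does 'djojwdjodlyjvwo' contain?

1

Nuclei (vowels): o, o, y, o → 4 syllables.
Between /o/ (V1) and /o/ (V2): /jwdj/ — longest licit onset from the right is /dj/, leaving /jw/ as coda.
Between /o/ (V2) and /y/ (V3): cluster /dl/ — the longest permitted-onset suffix is /l/; onset = /l/, preceding coda = /d/.
Between /y/ (V3) and /o/ (V4): cluster /jvw/ — the longest permitted-onset suffix is /vw/; onset = /vw/, preceding coda = /j/.
Putting it together: djojw.djod.lyj.vwo.
Classifying each syllable: /djojw/ (closed), /djod/ (closed), /lyj/ (closed), /vwo/ (open).
Open syllables: 1.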